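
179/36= 4 + 35/36 = 4.97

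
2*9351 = 18702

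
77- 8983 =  - 8906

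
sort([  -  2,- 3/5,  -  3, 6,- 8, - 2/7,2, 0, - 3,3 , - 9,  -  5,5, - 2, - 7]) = [ - 9,-8, - 7, - 5 , - 3 , -3,-2,-2, - 3/5,-2/7,  0,  2, 3, 5, 6] 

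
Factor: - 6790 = - 2^1*5^1*7^1*97^1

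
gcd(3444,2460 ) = 492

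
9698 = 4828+4870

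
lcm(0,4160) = 0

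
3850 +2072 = 5922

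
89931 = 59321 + 30610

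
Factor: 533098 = 2^1*266549^1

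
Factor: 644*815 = 524860 = 2^2*5^1*7^1 * 23^1*163^1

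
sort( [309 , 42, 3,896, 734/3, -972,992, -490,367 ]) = [ - 972,-490 , 3, 42, 734/3, 309, 367,  896,992]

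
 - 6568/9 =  - 730 + 2/9 = -  729.78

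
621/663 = 207/221=0.94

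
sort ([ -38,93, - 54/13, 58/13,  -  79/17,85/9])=[ - 38,  -  79/17,-54/13, 58/13,  85/9,93] 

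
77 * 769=59213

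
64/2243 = 64/2243 = 0.03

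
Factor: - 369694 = -2^1*13^1 * 59^1 * 241^1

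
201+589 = 790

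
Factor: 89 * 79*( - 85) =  - 597635 = - 5^1*17^1 * 79^1*89^1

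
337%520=337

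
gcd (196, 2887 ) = 1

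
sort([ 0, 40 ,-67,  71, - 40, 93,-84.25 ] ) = [-84.25, - 67, - 40, 0, 40, 71,93]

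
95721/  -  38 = -2519+1/38 = - 2518.97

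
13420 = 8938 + 4482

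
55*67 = 3685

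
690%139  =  134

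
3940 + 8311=12251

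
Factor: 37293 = 3^1*31^1*401^1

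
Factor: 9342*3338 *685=21360763260=2^2*3^3*5^1* 137^1*173^1*1669^1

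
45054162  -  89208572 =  -44154410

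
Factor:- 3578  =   - 2^1*1789^1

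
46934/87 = 46934/87 = 539.47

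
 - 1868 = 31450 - 33318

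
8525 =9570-1045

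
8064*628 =5064192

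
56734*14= 794276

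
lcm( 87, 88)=7656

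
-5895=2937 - 8832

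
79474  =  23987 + 55487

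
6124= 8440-2316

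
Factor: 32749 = 32749^1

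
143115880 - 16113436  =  127002444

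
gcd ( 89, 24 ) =1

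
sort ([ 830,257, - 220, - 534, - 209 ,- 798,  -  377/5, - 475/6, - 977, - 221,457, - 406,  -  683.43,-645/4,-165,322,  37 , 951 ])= [ - 977 ,-798,-683.43, - 534,-406, - 221, - 220,-209 , - 165, - 645/4, - 475/6, - 377/5,  37,257 , 322,457, 830, 951]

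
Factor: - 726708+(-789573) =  - 3^1*13^1*17^1*2287^1 = - 1516281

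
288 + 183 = 471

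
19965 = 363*55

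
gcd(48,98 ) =2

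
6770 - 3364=3406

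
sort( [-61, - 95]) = [ - 95, - 61] 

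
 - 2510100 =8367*(-300) 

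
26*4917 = 127842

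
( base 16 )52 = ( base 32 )2I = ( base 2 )1010010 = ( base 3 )10001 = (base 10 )82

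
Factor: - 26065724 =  - 2^2*6516431^1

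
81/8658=9/962 = 0.01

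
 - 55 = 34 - 89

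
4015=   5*803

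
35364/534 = 66+20/89 = 66.22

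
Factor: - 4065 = -3^1*5^1*271^1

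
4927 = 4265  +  662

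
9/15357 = 3/5119 = 0.00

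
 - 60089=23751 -83840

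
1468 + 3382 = 4850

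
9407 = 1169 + 8238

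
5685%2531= 623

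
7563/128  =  59 + 11/128 = 59.09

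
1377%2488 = 1377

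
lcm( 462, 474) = 36498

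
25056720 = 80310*312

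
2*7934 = 15868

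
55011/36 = 18337/12 = 1528.08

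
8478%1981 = 554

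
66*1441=95106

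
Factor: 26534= 2^1* 13267^1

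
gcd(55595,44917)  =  1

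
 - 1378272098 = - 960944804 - 417327294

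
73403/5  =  73403/5 =14680.60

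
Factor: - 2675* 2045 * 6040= - 33041065000 = - 2^3*5^4*107^1 * 151^1*409^1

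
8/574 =4/287 = 0.01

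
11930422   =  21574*553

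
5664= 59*96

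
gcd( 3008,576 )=64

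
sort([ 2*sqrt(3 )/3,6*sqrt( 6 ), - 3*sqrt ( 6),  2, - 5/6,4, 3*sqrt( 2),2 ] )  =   [ - 3*sqrt( 6 ), - 5/6,2*sqrt( 3 ) /3,2,2,4, 3*sqrt ( 2 ),6*sqrt(6 )]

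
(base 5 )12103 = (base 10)903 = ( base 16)387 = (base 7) 2430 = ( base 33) rc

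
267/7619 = 267/7619  =  0.04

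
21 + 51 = 72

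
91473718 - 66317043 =25156675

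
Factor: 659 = 659^1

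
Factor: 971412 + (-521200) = 450212 = 2^2*7^2 * 2297^1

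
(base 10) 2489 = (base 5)34424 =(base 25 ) 3OE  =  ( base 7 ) 10154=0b100110111001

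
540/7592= 135/1898 = 0.07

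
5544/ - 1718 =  - 2772/859 = - 3.23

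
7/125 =7/125=0.06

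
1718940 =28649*60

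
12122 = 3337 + 8785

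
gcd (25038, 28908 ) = 18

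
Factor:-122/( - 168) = 2^(-2) *3^( - 1) * 7^ ( - 1 )*61^1 = 61/84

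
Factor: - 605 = - 5^1 * 11^2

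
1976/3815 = 1976/3815  =  0.52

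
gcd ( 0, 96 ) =96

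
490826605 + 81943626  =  572770231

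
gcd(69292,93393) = 1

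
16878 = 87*194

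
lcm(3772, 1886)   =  3772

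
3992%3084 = 908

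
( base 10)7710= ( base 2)1111000011110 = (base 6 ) 55410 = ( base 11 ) 587A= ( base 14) 2B4A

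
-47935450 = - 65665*730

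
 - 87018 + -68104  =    -  155122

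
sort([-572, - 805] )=[ - 805, - 572 ]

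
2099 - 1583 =516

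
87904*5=439520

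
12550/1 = 12550 = 12550.00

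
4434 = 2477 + 1957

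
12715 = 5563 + 7152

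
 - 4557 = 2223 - 6780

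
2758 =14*197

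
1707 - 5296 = - 3589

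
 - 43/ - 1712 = 43/1712 = 0.03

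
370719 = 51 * 7269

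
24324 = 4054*6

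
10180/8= 1272+1/2  =  1272.50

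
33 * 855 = 28215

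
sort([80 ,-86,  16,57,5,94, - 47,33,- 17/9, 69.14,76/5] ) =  [  -  86, - 47,-17/9,5,76/5, 16,33, 57,69.14, 80, 94] 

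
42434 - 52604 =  - 10170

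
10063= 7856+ 2207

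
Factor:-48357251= - 5021^1*9631^1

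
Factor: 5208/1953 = 2^3  *  3^( - 1)=8/3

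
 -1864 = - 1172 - 692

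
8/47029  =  8/47029 = 0.00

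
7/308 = 1/44  =  0.02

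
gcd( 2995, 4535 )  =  5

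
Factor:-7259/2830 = -2^( - 1 )*5^ ( - 1)*7^1*17^1*61^1*283^(-1 )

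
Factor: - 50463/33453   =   - 59^(  -  1 )*89^1 =- 89/59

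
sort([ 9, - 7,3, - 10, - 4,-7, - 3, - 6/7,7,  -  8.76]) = [ - 10 , - 8.76,- 7, - 7, - 4 , - 3,  -  6/7,3,  7,9] 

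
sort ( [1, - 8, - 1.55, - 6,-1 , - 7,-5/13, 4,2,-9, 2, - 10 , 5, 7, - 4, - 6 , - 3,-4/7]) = [  -  10, - 9, - 8, - 7, - 6, - 6, - 4, - 3, - 1.55, - 1, - 4/7, - 5/13, 1,2, 2,4, 5, 7 ] 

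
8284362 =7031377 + 1252985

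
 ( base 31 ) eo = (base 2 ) 111001010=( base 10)458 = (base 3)121222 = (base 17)19g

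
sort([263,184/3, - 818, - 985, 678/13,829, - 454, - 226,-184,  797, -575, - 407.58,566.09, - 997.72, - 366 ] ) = [- 997.72, - 985,-818, - 575, - 454, - 407.58, - 366,-226,  -  184,678/13, 184/3,263,566.09,797,829 ] 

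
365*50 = 18250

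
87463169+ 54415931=141879100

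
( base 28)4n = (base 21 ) 69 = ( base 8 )207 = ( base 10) 135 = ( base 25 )5A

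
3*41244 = 123732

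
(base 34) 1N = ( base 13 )45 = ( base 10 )57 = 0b111001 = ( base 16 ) 39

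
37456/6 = 18728/3 = 6242.67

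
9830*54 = 530820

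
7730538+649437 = 8379975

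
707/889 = 101/127 = 0.80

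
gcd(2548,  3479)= 49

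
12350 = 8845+3505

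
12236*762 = 9323832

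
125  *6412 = 801500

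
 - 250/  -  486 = 125/243 = 0.51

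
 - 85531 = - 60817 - 24714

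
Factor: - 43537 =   -  13^1*17^1*197^1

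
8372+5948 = 14320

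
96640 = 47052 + 49588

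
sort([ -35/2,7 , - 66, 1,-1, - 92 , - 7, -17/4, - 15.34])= [ - 92 , - 66,  -  35/2, - 15.34,  -  7,-17/4, - 1,1,7 ]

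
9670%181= 77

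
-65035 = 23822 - 88857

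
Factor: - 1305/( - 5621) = 3^2 * 5^1 * 7^( - 1 )*11^( - 1)*29^1 * 73^( - 1 ) 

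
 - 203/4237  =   - 1 + 4034/4237 = - 0.05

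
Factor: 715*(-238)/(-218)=5^1 * 7^1*11^1*13^1*17^1*109^( - 1 ) = 85085/109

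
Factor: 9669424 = 2^4 *604339^1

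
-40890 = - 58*705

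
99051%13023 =7890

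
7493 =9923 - 2430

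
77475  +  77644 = 155119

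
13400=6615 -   -  6785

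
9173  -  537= 8636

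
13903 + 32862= 46765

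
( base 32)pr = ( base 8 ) 1473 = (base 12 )58B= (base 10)827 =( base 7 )2261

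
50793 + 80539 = 131332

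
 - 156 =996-1152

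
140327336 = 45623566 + 94703770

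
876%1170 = 876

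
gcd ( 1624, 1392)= 232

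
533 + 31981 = 32514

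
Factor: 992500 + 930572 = 1923072 = 2^11*3^1*313^1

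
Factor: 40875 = 3^1  *  5^3*109^1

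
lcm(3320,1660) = 3320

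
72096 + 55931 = 128027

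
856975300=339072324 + 517902976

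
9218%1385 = 908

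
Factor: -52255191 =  - 3^1*43^1 * 53^1*7643^1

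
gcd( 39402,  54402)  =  6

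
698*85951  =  59993798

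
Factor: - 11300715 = - 3^5 * 5^1*71^1*131^1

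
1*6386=6386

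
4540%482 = 202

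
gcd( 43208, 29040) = 88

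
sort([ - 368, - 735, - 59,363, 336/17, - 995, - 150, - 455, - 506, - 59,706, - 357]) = [-995 ,-735, - 506, - 455, - 368, -357,  -  150,  -  59, - 59 , 336/17, 363,706]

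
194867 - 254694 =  - 59827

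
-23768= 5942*( - 4)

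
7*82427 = 576989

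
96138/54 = 1780 + 1/3 = 1780.33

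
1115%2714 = 1115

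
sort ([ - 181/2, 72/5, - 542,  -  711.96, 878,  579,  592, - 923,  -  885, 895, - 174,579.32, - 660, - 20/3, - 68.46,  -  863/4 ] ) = [ - 923,- 885, - 711.96,-660,-542 , - 863/4, - 174, - 181/2, - 68.46, - 20/3,72/5,579,579.32 , 592,878,895 ] 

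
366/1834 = 183/917=0.20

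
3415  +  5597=9012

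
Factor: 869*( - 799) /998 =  -2^(  -  1)*11^1*17^1*47^1 * 79^1*499^( - 1 ) = - 694331/998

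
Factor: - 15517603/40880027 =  -863^1  *  5783^( - 1 ) * 7069^(-1 )*17981^1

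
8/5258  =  4/2629 =0.00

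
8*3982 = 31856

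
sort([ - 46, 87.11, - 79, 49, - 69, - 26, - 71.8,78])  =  [ - 79, - 71.8 , - 69, - 46,  -  26,49,78, 87.11]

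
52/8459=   52/8459= 0.01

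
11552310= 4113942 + 7438368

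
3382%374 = 16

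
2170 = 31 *70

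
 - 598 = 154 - 752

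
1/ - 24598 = -1/24598 = -0.00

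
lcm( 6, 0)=0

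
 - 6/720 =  - 1 + 119/120 = -  0.01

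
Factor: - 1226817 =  - 3^2*271^1*503^1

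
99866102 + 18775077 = 118641179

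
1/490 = 1/490 = 0.00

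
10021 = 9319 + 702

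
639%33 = 12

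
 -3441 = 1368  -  4809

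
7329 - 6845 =484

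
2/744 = 1/372 = 0.00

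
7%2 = 1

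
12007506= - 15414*( - 779)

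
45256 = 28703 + 16553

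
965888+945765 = 1911653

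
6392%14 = 8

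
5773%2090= 1593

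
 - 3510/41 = -3510/41 = -85.61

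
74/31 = 74/31 = 2.39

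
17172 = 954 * 18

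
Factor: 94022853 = 3^1*1987^1*15773^1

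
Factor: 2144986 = 2^1*19^1*47^1*1201^1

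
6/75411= 2/25137  =  0.00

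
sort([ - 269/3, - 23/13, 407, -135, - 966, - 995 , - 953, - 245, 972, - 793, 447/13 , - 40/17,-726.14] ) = [ - 995, - 966, - 953, - 793, - 726.14, - 245, - 135, - 269/3, - 40/17, - 23/13, 447/13,407, 972]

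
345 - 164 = 181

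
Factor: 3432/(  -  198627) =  -8/463 = - 2^3*463^(-1 ) 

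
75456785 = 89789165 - 14332380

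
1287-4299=- 3012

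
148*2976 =440448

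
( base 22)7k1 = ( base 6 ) 25421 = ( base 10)3829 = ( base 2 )111011110101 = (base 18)bed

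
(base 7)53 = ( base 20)1i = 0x26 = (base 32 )16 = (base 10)38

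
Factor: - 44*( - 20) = 2^4*5^1*11^1 = 880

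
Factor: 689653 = 163^1 *4231^1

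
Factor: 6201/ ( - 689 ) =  - 9 = - 3^2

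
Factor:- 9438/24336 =  -  2^( - 3 )*3^ ( - 1 )*11^2 * 13^(- 1) = - 121/312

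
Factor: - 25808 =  - 2^4*1613^1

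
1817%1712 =105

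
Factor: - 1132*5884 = -2^4*283^1*1471^1 = - 6660688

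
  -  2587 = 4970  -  7557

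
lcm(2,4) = 4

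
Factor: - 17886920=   -2^3*5^1*447173^1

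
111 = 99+12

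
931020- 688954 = 242066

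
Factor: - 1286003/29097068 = - 2^ (-2)*7^ ( - 1) * 11^( - 1 )*13^( - 3) * 43^( - 1 )*191^1*6733^1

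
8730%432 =90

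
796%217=145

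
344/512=43/64 = 0.67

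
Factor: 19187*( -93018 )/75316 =-2^(-1 )*3^1 * 7^1 * 19^(-1)*37^1*419^1*991^(-1)*2741^1 = -892368183/37658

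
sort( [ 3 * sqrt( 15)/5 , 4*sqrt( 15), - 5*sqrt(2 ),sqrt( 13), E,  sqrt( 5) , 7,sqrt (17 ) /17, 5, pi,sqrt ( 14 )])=[ - 5*sqrt(2 ),  sqrt ( 17) /17,sqrt( 5 ),3*sqrt( 15)/5, E,pi,sqrt ( 13),sqrt(14),5,7,4* sqrt( 15) ]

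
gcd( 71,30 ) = 1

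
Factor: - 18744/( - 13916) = 2^1*3^1*7^ (- 2)*11^1  =  66/49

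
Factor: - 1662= -2^1 * 3^1*277^1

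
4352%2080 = 192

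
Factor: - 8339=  - 31^1*269^1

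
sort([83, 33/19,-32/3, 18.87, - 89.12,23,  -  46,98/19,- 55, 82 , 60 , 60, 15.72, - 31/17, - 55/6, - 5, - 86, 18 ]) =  [ - 89.12, - 86,-55, - 46, - 32/3, - 55/6, - 5, - 31/17,33/19,  98/19, 15.72,18, 18.87,  23,  60, 60, 82, 83 ]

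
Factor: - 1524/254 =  - 2^1*3^1= - 6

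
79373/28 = 2834 + 3/4 =2834.75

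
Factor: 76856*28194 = 2166878064 = 2^4*3^1*13^1*37^1*127^1*739^1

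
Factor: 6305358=2^1*3^1*23^1*45691^1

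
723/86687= 723/86687 = 0.01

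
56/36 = 14/9 = 1.56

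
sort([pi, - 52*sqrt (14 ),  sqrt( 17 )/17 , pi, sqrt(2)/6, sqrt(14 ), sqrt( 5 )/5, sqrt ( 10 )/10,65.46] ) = [ - 52*sqrt(14 ),sqrt ( 2) /6, sqrt( 17)/17, sqrt(10)/10,sqrt(5) /5, pi,pi, sqrt(14),65.46]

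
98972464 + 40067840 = 139040304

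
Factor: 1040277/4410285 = 346759/1470095 = 5^( - 1 )*7^1*11^( - 1 )*26729^( - 1 ) *49537^1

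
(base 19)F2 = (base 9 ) 348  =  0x11F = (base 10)287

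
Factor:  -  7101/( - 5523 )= 3^2*7^( - 1 ) = 9/7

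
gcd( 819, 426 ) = 3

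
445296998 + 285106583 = 730403581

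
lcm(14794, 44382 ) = 44382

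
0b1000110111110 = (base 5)121132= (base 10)4542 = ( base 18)E06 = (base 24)7l6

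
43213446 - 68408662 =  - 25195216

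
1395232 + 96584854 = 97980086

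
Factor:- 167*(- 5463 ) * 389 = 3^2*167^1 * 389^1*607^1 = 354892869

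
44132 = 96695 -52563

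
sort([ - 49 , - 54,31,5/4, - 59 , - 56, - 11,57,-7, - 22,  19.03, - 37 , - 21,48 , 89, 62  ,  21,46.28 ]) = [ - 59, -56, - 54, - 49,-37, - 22, - 21, - 11, - 7,5/4,19.03,  21,31,  46.28 , 48,57,62, 89 ] 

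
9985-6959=3026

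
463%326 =137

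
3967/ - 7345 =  - 3967/7345= - 0.54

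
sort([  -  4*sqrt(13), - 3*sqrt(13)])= [ - 4*sqrt(13)  , - 3*sqrt(13)] 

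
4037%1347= 1343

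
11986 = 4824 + 7162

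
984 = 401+583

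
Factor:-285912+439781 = 151^1*1019^1 = 153869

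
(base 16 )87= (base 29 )4J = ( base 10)135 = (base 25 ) 5A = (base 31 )4B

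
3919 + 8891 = 12810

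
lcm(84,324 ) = 2268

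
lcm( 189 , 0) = 0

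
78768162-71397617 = 7370545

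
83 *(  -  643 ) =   -  53369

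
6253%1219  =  158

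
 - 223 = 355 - 578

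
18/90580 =9/45290 =0.00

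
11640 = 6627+5013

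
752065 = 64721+687344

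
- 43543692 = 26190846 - 69734538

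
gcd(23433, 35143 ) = 1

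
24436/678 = 36 + 14/339= 36.04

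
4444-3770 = 674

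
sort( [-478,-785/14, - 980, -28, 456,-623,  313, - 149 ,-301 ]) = [-980, - 623,  -  478, - 301, - 149, - 785/14,  -  28,313 , 456 ]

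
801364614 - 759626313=41738301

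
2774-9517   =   - 6743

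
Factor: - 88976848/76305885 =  - 2^4*3^(  -  1 )*5^ ( - 1 )*19^1*269^(-1)*487^1 * 601^1*18911^ ( - 1 ) 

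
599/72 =8 + 23/72 = 8.32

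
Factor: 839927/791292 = 2^ ( - 2)*3^(  -  1 )*11^1*23^( - 1 )*29^1* 47^(-1 )*61^( - 1)*2633^1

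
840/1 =840 = 840.00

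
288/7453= 288/7453 =0.04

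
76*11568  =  879168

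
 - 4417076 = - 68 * 64957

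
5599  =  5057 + 542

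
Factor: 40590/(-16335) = -2^1*3^( - 1 ) * 11^(-1 )*41^1 =-82/33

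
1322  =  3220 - 1898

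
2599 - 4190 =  - 1591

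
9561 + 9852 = 19413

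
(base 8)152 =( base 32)3A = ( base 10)106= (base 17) 64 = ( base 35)31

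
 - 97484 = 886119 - 983603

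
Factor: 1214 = 2^1*607^1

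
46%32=14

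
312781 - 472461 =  - 159680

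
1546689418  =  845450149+701239269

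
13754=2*6877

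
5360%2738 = 2622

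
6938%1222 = 828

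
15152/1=15152  =  15152.00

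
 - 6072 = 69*(-88 )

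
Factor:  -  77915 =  - 5^1*15583^1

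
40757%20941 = 19816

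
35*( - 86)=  - 3010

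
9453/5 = 1890 + 3/5 = 1890.60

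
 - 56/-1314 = 28/657 =0.04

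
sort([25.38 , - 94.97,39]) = [ - 94.97,25.38,39 ]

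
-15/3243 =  -5/1081 = - 0.00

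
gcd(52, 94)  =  2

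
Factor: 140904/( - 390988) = -342/949 = - 2^1 *3^2*13^( - 1 )*19^1*73^( - 1 ) 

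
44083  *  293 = 12916319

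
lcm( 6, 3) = 6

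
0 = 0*153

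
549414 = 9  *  61046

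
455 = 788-333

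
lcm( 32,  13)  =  416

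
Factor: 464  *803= 372592 = 2^4*11^1*29^1*73^1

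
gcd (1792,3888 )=16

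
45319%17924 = 9471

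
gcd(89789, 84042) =7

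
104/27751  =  104/27751 =0.00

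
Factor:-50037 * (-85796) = 4292974452 = 2^2*3^1*13^1*89^1*241^1*1283^1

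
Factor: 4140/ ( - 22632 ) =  - 2^( - 1)*3^1* 5^1*41^ ( - 1)  =  - 15/82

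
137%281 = 137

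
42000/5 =8400 = 8400.00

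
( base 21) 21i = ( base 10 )921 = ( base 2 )1110011001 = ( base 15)416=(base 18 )2f3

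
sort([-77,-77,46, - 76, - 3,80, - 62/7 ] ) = [-77,-77, - 76,-62/7, -3,46,80]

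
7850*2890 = 22686500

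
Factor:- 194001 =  - 3^1*64667^1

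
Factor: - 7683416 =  - 2^3*13^2 * 5683^1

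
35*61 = 2135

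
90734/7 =12962 =12962.00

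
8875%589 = 40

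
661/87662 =661/87662 = 0.01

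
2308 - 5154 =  - 2846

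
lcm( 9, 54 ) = 54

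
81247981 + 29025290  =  110273271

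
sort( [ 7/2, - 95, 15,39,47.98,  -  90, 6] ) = [ - 95, - 90, 7/2,6, 15,39, 47.98]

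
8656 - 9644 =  - 988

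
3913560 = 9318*420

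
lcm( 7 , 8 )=56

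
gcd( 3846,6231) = 3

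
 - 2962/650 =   -  1481/325=- 4.56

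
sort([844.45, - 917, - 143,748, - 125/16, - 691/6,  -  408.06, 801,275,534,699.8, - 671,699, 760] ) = [ - 917, - 671,-408.06, - 143, - 691/6,  -  125/16,275,534,699,699.8,748,760,  801,844.45] 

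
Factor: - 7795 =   -  5^1*1559^1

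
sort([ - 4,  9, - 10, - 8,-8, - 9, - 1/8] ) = [-10, - 9,- 8, - 8 , -4 , - 1/8, 9 ]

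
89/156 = 89/156 = 0.57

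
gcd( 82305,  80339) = 1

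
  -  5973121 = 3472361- 9445482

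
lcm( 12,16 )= 48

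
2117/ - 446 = -5  +  113/446 =- 4.75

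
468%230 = 8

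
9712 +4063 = 13775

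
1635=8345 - 6710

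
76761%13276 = 10381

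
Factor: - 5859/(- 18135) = 3^1*5^( - 1 ) * 7^1 * 13^(-1) = 21/65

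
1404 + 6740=8144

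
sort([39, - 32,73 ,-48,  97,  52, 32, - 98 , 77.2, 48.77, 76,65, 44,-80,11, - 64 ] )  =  [ - 98,  -  80, - 64,-48 ,-32, 11,  32,39,44, 48.77, 52,65,73,76, 77.2, 97]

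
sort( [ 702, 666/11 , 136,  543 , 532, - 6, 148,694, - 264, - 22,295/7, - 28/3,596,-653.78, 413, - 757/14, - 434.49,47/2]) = [ - 653.78, -434.49, - 264, - 757/14, - 22, - 28/3 , - 6 , 47/2,295/7, 666/11,136,  148,413,  532, 543,596, 694,702] 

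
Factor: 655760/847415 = 2^4*7^1*1171^1*169483^(-1 ) =131152/169483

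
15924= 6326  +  9598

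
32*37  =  1184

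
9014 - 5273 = 3741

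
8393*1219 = 10231067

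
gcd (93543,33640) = 1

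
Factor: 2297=2297^1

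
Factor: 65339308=2^2*16334827^1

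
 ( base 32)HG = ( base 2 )1000110000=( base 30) IK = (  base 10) 560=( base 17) 1fg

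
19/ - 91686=-19/91686 = -0.00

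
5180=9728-4548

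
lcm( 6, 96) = 96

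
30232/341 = 30232/341 = 88.66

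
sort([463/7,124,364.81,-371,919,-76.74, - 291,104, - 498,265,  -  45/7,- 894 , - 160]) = [-894,- 498,-371, -291,-160,-76.74, - 45/7 , 463/7,104,124,265,364.81,919 ] 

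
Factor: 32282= 2^1*16141^1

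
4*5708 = 22832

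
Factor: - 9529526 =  - 2^1*19^1*250777^1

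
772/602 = 386/301 = 1.28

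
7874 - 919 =6955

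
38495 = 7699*5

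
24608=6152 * 4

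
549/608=549/608 = 0.90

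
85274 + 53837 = 139111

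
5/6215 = 1/1243 = 0.00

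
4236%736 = 556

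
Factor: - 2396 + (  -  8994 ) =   -  11390 = - 2^1*5^1*17^1 * 67^1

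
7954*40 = 318160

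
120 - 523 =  - 403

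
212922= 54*3943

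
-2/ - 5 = 2/5 = 0.40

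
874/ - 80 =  - 437/40=- 10.93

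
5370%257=230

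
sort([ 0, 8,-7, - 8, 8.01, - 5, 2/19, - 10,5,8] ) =[- 10, - 8, - 7, - 5, 0, 2/19, 5, 8,8, 8.01 ]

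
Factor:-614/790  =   - 307/395= -5^(-1 )*79^(- 1)*307^1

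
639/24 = 213/8 = 26.62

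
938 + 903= 1841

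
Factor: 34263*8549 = 3^6* 47^1 * 83^1 * 103^1 = 292914387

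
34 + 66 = 100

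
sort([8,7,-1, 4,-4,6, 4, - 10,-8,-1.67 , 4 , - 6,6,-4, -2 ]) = [-10 , - 8, - 6, - 4,-4,-2, -1.67, - 1,4,4,4,6 , 6,7,8 ]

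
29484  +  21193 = 50677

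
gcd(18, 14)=2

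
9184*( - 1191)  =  -10938144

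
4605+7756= 12361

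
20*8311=166220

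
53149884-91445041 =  -38295157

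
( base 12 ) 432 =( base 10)614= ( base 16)266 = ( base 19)1d6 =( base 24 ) 11E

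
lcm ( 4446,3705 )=22230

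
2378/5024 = 1189/2512=0.47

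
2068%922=224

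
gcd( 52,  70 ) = 2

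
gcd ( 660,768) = 12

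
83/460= 83/460=0.18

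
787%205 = 172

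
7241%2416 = 2409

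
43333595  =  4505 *9619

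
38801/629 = 61 + 432/629 = 61.69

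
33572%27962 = 5610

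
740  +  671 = 1411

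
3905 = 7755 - 3850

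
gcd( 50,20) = 10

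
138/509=138/509=0.27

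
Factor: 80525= 5^2*3221^1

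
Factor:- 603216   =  - 2^4 * 3^2*59^1*71^1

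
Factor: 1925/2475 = 7/9 = 3^( - 2)*7^1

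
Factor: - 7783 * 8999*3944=- 276234671848 = - 2^3 *17^1 * 29^1*43^1*181^1*8999^1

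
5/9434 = 5/9434 = 0.00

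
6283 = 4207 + 2076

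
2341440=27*86720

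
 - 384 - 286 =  - 670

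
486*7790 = 3785940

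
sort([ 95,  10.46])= [ 10.46 , 95]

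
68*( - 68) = - 4624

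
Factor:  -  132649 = - 11^1 * 31^1*389^1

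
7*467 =3269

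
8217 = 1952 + 6265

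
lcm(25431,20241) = 991809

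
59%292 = 59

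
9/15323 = 9/15323 = 0.00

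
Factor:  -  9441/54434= -2^( - 1 ) * 3^2*17^( - 1)*1049^1*1601^( - 1)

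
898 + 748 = 1646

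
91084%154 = 70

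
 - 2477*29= - 71833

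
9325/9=9325/9 = 1036.11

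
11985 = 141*85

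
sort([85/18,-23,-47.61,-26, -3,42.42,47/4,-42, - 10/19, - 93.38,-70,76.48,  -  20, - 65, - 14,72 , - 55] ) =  [-93.38 ,-70, - 65 ,-55,-47.61 ,-42,- 26 ,-23, - 20 ,-14, - 3, - 10/19,85/18 , 47/4,42.42, 72, 76.48 ]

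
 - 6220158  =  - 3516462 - 2703696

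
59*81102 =4785018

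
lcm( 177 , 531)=531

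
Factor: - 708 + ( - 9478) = -2^1*11^1*463^1  =  - 10186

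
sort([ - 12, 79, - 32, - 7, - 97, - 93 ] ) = [-97, - 93, - 32,- 12, - 7, 79 ] 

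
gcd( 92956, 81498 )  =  34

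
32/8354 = 16/4177 = 0.00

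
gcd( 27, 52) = 1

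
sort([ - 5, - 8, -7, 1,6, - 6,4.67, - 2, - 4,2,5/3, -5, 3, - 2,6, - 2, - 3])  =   [  -  8, - 7, - 6, - 5,-5, - 4, - 3 , - 2, - 2, - 2,1,5/3,2,3, 4.67,6,  6] 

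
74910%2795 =2240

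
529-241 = 288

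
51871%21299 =9273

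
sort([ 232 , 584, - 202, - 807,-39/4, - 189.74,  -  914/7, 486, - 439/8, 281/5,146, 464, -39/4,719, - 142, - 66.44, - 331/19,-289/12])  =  [ - 807, - 202, - 189.74, - 142, - 914/7,- 66.44 , - 439/8, - 289/12, - 331/19, -39/4, - 39/4,281/5, 146, 232,  464,486, 584,719] 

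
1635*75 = 122625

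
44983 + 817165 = 862148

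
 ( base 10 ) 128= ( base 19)6e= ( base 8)200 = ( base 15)88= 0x80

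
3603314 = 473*7618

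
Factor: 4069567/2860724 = 2^ ( - 2) * 73^( - 1)*97^( - 1 ) * 101^( - 1 )*4069567^1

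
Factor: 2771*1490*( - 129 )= - 2^1 * 3^1*5^1*17^1*43^1*149^1*163^1 = - 532613910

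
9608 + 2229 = 11837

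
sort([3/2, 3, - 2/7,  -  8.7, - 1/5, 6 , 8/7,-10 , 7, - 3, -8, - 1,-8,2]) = [ - 10 , - 8.7,-8, - 8, - 3, - 1, - 2/7,  -  1/5,8/7 , 3/2 , 2,3 , 6,7] 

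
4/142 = 2/71 = 0.03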